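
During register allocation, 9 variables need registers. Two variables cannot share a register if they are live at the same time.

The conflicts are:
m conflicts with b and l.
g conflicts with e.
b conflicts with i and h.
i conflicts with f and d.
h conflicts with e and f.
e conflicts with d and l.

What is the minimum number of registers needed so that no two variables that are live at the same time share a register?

The cycle m-l-e-h-b-m has odd length 5, so it cannot be 2-colored; at least 3 registers are needed.
Using 3 registers: m=2, g=2, b=1, i=2, h=2, e=1, f=1, d=3, l=3. No two conflicting variables share a register.

3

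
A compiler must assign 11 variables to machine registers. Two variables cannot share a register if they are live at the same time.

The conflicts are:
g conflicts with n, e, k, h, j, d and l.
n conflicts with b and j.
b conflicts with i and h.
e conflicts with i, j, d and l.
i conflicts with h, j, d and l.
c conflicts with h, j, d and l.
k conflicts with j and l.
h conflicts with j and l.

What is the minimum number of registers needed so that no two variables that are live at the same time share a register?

g, k, l are mutually in conflict, so at least 3 registers are needed.
3 registers suffice: register 1 → {g, i, c}; register 2 → {b, j, d, l}; register 3 → {n, e, k, h}. Each listed conflict is separated.

3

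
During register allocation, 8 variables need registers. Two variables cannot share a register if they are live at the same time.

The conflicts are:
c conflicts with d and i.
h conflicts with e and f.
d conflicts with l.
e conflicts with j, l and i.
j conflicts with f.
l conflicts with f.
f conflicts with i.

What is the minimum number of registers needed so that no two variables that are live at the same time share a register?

The cycle c-i-f-l-d-c has odd length 5, so it cannot be 2-colored; at least 3 registers are needed.
3 registers suffice: c=3, h=2, d=1, e=1, j=2, l=2, f=1, i=2. No two conflicting variables share a register.

3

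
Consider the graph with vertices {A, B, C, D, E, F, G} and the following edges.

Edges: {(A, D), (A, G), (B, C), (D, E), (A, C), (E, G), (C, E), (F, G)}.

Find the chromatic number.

A and C are adjacent, so at least 2 colors are needed.
One proper 2-coloring: A=2, B=2, C=1, D=1, E=2, F=2, G=1. Each edge has distinct colors on its endpoints.

2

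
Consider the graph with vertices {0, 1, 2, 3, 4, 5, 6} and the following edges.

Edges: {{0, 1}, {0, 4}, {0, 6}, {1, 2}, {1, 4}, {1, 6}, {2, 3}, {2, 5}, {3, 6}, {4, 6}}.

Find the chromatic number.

4

0, 1, 4, 6 form a clique, so at least 4 colors are needed.
A valid assignment using 4 colors: 0=green, 1=blue, 2=red, 3=blue, 4=yellow, 5=blue, 6=red. No two adjacent vertices share a color.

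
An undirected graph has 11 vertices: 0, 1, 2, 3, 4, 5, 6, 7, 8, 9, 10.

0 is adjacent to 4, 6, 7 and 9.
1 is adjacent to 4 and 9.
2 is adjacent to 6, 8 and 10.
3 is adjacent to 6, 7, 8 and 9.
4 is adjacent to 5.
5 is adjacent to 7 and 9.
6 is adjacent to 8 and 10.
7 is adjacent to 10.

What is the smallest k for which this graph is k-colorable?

3

3, 6, 8 are mutually adjacent, so at least 3 colors are needed.
3 colors suffice: 0=b, 1=b, 2=b, 3=b, 4=a, 5=b, 6=a, 7=a, 8=c, 9=a, 10=c. Each edge has distinct colors on its endpoints.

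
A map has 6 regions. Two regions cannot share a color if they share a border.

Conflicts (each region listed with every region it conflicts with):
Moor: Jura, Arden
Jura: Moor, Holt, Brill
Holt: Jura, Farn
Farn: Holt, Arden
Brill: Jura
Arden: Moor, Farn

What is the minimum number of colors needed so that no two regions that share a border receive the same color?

The cycle Arden-Moor-Jura-Holt-Farn-Arden has odd length 5, so it cannot be 2-colored; at least 3 colors are needed.
A valid assignment using 3 colors: Moor=2, Jura=1, Holt=2, Farn=1, Brill=2, Arden=3. Each listed conflict is separated.

3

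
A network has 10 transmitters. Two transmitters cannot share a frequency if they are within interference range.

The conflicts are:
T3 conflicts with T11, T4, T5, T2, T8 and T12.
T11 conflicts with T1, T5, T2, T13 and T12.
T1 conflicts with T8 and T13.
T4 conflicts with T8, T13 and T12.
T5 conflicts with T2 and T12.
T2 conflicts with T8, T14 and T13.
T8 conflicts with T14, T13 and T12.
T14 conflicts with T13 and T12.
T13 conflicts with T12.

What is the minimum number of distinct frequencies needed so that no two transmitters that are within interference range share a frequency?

T3, T11, T5, T12 are mutually in conflict, so at least 4 frequencies are needed.
4 frequencies suffice: frequency 1 → {T3, T13}; frequency 2 → {T1, T2, T12}; frequency 3 → {T11, T8}; frequency 4 → {T4, T5, T14}. Each listed conflict is separated.

4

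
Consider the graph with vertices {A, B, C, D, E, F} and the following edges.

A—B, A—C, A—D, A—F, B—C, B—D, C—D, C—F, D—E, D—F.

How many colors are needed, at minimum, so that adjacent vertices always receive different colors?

A, B, C, D are mutually adjacent (a clique of size 4), so at least 4 colors are needed.
4 colors suffice: color red → {D}; color blue → {A, E}; color green → {C}; color yellow → {B, F}. No two adjacent vertices share a color.

4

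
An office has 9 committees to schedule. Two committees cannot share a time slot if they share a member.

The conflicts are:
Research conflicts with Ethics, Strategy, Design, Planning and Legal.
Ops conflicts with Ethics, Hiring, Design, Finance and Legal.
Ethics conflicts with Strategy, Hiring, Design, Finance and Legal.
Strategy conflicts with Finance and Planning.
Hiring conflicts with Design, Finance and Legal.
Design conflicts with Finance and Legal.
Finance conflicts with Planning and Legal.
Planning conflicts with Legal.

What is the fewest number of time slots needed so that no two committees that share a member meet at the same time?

6

Ops, Ethics, Hiring, Design, Finance, Legal all conflict with each other, so at least 6 time slots are needed.
Using 6 time slots: Research=1, Ops=6, Ethics=3, Strategy=2, Hiring=5, Design=4, Finance=1, Planning=3, Legal=2. Every pair that conflicts lands in different time slots.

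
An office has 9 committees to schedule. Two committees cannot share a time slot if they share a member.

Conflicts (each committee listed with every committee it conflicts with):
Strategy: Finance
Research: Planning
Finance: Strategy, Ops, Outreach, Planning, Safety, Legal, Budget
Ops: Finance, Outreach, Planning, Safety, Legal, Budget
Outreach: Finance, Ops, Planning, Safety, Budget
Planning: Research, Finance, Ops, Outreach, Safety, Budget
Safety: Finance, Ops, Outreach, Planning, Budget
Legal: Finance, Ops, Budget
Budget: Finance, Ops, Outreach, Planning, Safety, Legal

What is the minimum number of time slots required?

Finance, Ops, Outreach, Planning, Safety, Budget pairwise conflict, so at least 6 time slots are needed.
A valid assignment using 6 time slots: Strategy=2, Research=1, Finance=1, Ops=3, Outreach=5, Planning=2, Safety=6, Legal=2, Budget=4. Each listed conflict is separated.

6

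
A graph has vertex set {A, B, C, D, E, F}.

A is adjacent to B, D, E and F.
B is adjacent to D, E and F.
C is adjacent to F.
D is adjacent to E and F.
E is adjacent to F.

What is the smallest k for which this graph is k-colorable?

5

A, B, D, E, F are pairwise adjacent (a clique of size 5), so at least 5 colors are needed.
5 colors suffice: color red → {F}; color blue → {B, C}; color green → {A}; color yellow → {E}; color purple → {D}. Each edge has distinct colors on its endpoints.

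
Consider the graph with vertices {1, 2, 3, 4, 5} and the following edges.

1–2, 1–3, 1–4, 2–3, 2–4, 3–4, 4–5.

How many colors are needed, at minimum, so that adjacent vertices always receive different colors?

1, 2, 3, 4 form a clique, so at least 4 colors are needed.
4 colors suffice: color red → {4}; color blue → {2, 5}; color green → {1}; color yellow → {3}. Each edge has distinct colors on its endpoints.

4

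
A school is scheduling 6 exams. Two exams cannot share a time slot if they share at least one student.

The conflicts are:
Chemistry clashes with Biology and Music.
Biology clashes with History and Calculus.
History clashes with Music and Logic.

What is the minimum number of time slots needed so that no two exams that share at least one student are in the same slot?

Biology and Calculus conflict, so at least 2 time slots are needed.
2 time slots suffice: time slot 1 → {Biology, Music, Logic}; time slot 2 → {Chemistry, History, Calculus}. No two conflicting exams share a time slot.

2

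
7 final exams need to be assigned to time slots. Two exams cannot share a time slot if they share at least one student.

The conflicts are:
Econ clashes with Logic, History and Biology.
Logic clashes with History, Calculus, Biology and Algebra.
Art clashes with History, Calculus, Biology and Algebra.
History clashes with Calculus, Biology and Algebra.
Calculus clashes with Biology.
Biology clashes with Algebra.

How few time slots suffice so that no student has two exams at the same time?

Art, History, Biology, Algebra all conflict with each other, so at least 4 time slots are needed.
A valid assignment using 4 time slots: Econ=4, Logic=3, Art=3, History=2, Calculus=4, Biology=1, Algebra=4. No two conflicting exams share a time slot.

4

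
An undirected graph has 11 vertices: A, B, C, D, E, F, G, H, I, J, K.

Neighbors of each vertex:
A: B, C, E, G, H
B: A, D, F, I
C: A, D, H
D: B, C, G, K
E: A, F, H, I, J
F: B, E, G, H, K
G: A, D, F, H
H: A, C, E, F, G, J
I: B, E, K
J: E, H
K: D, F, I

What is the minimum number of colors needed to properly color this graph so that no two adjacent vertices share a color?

3

A, E, H are mutually adjacent, so at least 3 colors are needed.
3 colors suffice: color 1 → {B, H, K}; color 2 → {C, E, G}; color 3 → {A, D, F, I, J}. No two adjacent vertices share a color.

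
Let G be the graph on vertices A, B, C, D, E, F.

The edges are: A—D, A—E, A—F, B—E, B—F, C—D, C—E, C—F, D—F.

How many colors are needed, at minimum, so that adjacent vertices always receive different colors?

3

C, D, F form a triangle, so at least 3 colors are needed.
One proper 3-coloring: A=blue, B=blue, C=blue, D=green, E=red, F=red. Every edge joins two different colors.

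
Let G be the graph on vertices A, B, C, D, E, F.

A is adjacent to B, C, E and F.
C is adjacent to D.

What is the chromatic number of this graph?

2

A and E are adjacent, so at least 2 colors are needed.
2 colors suffice: color 1 → {A, D}; color 2 → {B, C, E, F}. Each edge has distinct colors on its endpoints.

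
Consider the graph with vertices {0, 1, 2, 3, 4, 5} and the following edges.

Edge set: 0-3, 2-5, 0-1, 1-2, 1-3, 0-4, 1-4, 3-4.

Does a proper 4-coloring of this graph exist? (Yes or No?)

The chromatic number is 4. 0, 1, 3, 4 form a clique, so at least 4 colors are needed.
4 colors suffice: color red → {1, 5}; color blue → {2, 3}; color green → {0}; color yellow → {4}.
That is already a proper 4-coloring.

Yes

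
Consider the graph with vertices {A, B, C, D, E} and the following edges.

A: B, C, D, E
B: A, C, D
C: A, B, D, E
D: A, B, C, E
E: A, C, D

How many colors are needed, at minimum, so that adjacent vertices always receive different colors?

A, C, D, E are mutually adjacent (a clique of size 4), so at least 4 colors are needed.
One proper 4-coloring: A=blue, B=yellow, C=green, D=red, E=yellow. Every edge joins two different colors.

4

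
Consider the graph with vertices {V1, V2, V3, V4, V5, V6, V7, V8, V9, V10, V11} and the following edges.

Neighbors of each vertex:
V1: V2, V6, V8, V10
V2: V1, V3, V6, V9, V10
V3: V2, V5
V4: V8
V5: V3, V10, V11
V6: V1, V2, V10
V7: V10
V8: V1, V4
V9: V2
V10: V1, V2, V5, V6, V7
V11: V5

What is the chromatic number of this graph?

V1, V2, V6, V10 are mutually adjacent (a clique of size 4), so at least 4 colors are needed.
4 colors suffice: color 1 → {V2, V5, V7, V8}; color 2 → {V3, V4, V9, V10, V11}; color 3 → {V1}; color 4 → {V6}. No two adjacent vertices share a color.

4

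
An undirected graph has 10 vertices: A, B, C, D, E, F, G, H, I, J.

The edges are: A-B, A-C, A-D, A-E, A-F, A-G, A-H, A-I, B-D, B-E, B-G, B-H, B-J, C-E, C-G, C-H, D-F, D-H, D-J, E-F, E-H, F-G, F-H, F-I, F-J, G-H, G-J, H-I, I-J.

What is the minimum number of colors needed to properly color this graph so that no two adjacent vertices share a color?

A, B, G, H are pairwise adjacent (a clique of size 4), so at least 4 colors are needed.
4 colors suffice: A=2, B=3, C=3, D=4, E=4, F=3, G=4, H=1, I=4, J=1. Every edge joins two different colors.

4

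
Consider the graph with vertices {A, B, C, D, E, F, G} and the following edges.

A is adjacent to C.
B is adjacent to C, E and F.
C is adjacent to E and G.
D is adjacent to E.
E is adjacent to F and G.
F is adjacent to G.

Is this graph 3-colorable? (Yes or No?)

The chromatic number is 3. B, C, E are mutually adjacent, so at least 3 colors are needed.
A valid assignment using 3 colors: A=1, B=3, C=2, D=2, E=1, F=2, G=3.
That is already a proper 3-coloring.

Yes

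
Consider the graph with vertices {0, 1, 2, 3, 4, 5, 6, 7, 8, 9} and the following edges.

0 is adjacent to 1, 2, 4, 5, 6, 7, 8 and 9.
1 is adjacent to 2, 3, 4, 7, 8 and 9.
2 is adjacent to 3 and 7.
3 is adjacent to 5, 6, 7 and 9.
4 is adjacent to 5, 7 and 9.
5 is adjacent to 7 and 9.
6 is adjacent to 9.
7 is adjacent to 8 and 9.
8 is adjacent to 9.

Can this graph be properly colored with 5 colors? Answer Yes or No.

Yes

The chromatic number is 5. 0, 1, 7, 8, 9 form a clique, so at least 5 colors are needed.
One proper 5-coloring: 0=blue, 1=yellow, 2=red, 3=blue, 4=purple, 5=yellow, 6=green, 7=green, 8=purple, 9=red.
That is already a proper 5-coloring.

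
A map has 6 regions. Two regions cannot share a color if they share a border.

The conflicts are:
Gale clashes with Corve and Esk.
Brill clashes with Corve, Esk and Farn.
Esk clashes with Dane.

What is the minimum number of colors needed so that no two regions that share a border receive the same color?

2

Esk and Dane conflict, so at least 2 colors are needed.
One proper 2-coloring: Gale=1, Brill=1, Corve=2, Esk=2, Farn=2, Dane=1. No two conflicting regions share a color.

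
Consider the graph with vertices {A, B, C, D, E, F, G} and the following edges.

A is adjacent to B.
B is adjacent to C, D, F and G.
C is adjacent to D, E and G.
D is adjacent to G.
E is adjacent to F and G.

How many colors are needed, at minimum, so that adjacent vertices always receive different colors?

4

B, C, D, G are pairwise adjacent (a clique of size 4), so at least 4 colors are needed.
4 colors suffice: color 1 → {B, E}; color 2 → {A, C, F}; color 3 → {G}; color 4 → {D}. Every edge joins two different colors.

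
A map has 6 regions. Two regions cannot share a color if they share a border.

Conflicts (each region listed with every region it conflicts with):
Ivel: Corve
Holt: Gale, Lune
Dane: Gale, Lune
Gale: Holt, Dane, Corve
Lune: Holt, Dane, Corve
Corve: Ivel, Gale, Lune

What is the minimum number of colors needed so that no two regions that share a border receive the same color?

Dane and Gale conflict, so at least 2 colors are needed.
2 colors suffice: color 1 → {Ivel, Gale, Lune}; color 2 → {Holt, Dane, Corve}. Each listed conflict is separated.

2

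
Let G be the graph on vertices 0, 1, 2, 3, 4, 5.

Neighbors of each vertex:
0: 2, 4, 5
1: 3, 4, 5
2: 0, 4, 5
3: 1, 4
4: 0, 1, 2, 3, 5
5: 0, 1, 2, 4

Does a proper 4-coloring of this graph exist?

The chromatic number is 4. 0, 2, 4, 5 form a clique, so at least 4 colors are needed.
A valid assignment using 4 colors: 0=green, 1=green, 2=yellow, 3=blue, 4=red, 5=blue.
That is already a proper 4-coloring.

Yes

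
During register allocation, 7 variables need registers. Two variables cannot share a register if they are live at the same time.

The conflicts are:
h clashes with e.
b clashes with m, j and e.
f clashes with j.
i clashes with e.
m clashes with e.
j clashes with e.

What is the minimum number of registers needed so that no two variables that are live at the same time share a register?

3

b, m, e pairwise conflict, so at least 3 registers are needed.
3 registers suffice: register 1 → {f, e}; register 2 → {h, b, i}; register 3 → {m, j}. Each listed conflict is separated.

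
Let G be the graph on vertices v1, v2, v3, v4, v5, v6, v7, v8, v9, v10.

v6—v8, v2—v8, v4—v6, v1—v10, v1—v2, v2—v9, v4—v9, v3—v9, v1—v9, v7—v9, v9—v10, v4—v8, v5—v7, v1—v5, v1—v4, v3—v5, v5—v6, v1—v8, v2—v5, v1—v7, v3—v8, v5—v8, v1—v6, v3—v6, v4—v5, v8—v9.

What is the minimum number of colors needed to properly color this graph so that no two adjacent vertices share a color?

v1, v4, v5, v6, v8 are pairwise adjacent (a clique of size 5), so at least 5 colors are needed.
One proper 5-coloring: v1=red, v2=yellow, v3=red, v4=purple, v5=green, v6=yellow, v7=blue, v8=blue, v9=green, v10=blue. Each edge has distinct colors on its endpoints.

5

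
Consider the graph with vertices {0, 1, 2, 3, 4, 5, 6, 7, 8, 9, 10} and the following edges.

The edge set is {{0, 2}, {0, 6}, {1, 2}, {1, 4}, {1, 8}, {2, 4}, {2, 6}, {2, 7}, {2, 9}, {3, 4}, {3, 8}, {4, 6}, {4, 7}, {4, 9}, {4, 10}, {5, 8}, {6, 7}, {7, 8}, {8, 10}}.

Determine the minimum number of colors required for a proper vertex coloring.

2, 4, 6, 7 are mutually adjacent (a clique of size 4), so at least 4 colors are needed.
4 colors suffice: color a → {0, 4, 8}; color b → {2, 3, 5, 10}; color c → {1, 6, 9}; color d → {7}. No two adjacent vertices share a color.

4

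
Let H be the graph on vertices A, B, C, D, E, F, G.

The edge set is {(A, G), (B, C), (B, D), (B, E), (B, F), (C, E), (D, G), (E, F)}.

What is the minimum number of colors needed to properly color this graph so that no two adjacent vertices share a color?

B, E, F are mutually adjacent, so at least 3 colors are needed.
3 colors suffice: color red → {B, G}; color blue → {A, D, E}; color green → {C, F}. No two adjacent vertices share a color.

3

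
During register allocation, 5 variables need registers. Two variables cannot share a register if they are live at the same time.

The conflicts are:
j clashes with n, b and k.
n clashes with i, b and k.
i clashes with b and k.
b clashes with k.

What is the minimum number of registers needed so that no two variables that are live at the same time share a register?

j, n, b, k are mutually in conflict, so at least 4 registers are needed.
Using 4 registers: j=4, n=2, i=4, b=1, k=3. No two conflicting variables share a register.

4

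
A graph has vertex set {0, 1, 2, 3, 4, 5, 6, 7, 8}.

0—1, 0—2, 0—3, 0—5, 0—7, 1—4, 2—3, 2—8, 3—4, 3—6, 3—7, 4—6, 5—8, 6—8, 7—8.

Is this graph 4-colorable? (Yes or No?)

Yes

The chromatic number is 3. 3, 4, 6 are pairwise adjacent, so at least 3 colors are needed.
3 colors suffice: color red → {1, 3, 8}; color blue → {0, 4}; color green → {2, 5, 6, 7}.
Since 4 ≥ 3, a proper 4-coloring certainly exists.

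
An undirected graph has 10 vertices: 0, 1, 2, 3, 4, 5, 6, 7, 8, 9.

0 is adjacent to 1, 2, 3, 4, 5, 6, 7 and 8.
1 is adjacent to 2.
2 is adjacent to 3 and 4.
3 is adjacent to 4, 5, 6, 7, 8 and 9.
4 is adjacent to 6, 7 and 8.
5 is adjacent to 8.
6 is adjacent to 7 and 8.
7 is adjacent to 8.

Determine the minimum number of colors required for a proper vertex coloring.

6

0, 3, 4, 6, 7, 8 are mutually adjacent (a clique of size 6), so at least 6 colors are needed.
6 colors suffice: color red → {1, 3}; color blue → {0, 9}; color green → {2, 8}; color yellow → {4, 5}; color purple → {6}; color orange → {7}. Every edge joins two different colors.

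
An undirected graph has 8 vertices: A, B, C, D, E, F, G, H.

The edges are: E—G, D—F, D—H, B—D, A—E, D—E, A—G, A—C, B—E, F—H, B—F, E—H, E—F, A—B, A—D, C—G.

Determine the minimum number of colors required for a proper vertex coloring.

A, B, D, E are mutually adjacent (a clique of size 4), so at least 4 colors are needed.
4 colors suffice: color 1 → {C, E}; color 2 → {D, G}; color 3 → {A, F}; color 4 → {B, H}. Each edge has distinct colors on its endpoints.

4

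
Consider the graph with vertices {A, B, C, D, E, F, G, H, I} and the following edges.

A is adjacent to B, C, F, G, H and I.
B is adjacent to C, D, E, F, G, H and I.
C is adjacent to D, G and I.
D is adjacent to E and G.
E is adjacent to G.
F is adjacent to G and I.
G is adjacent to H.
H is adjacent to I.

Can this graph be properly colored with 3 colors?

No

A, B, C, G form a clique, so at least 4 colors are needed.
So 3 colors are not enough.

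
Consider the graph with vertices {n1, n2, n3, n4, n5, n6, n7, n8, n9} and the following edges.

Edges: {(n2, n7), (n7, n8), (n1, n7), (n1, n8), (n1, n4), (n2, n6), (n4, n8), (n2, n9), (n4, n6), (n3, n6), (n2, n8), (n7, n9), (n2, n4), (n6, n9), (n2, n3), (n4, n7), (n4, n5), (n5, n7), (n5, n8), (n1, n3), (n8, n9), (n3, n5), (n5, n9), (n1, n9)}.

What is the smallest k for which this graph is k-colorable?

4

n5, n7, n8, n9 are pairwise adjacent (a clique of size 4), so at least 4 colors are needed.
One proper 4-coloring: n1=R, n2=R, n3=B, n4=G, n5=R, n6=Y, n7=B, n8=Y, n9=G. Each edge has distinct colors on its endpoints.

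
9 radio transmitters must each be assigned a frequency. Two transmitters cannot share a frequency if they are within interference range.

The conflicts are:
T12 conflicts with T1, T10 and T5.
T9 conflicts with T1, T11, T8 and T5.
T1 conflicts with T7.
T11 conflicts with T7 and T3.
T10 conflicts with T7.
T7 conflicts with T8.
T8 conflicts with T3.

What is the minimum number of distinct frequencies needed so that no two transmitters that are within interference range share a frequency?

2

T9 and T8 conflict, so at least 2 frequencies are needed.
A valid assignment using 2 frequencies: T12=1, T9=1, T1=2, T11=2, T10=2, T7=1, T8=2, T3=1, T5=2. No two conflicting transmitters share a frequency.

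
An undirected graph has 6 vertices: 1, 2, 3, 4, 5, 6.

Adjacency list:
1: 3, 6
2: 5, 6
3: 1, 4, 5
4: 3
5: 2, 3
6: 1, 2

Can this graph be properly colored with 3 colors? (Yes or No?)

The chromatic number is 3. The cycle 2-6-1-3-5-2 has odd length 5, so it cannot be 2-colored; at least 3 colors are needed.
3 colors suffice: color a → {2, 3}; color b → {1, 4, 5}; color c → {6}.
That is already a proper 3-coloring.

Yes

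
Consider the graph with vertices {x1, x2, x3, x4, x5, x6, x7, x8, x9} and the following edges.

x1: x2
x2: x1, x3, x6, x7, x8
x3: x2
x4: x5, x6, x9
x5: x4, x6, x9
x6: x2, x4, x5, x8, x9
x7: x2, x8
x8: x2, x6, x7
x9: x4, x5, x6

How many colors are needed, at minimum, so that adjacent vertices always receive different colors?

x4, x5, x6, x9 are mutually adjacent (a clique of size 4), so at least 4 colors are needed.
4 colors suffice: color 1 → {x2, x9}; color 2 → {x1, x3, x6, x7}; color 3 → {x5, x8}; color 4 → {x4}. Each edge has distinct colors on its endpoints.

4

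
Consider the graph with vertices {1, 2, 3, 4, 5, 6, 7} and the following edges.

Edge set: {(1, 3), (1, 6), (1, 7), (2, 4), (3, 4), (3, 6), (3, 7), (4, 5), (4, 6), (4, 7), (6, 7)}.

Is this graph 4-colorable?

The chromatic number is 4. 3, 4, 6, 7 are mutually adjacent (a clique of size 4), so at least 4 colors are needed.
One proper 4-coloring: 1=a, 2=b, 3=b, 4=a, 5=b, 6=d, 7=c.
That is already a proper 4-coloring.

Yes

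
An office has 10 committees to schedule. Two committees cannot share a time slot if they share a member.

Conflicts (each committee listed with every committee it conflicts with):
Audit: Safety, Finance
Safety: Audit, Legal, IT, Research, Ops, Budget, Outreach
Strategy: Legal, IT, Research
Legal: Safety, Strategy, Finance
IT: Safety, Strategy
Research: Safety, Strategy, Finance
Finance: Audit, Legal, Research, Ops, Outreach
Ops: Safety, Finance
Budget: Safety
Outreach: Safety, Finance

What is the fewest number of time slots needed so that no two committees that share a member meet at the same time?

Safety and Outreach conflict, so at least 2 time slots are needed.
A valid assignment using 2 time slots: Audit=2, Safety=1, Strategy=1, Legal=2, IT=2, Research=2, Finance=1, Ops=2, Budget=2, Outreach=2. Each listed conflict is separated.

2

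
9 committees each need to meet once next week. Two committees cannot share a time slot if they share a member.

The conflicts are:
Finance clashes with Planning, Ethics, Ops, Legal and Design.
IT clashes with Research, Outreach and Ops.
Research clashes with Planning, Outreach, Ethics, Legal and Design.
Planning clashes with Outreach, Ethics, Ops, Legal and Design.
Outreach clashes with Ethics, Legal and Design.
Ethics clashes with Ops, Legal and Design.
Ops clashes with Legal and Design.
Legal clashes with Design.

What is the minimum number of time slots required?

Research, Planning, Outreach, Ethics, Legal, Design pairwise conflict, so at least 6 time slots are needed.
Using 6 time slots: Finance=6, IT=1, Research=5, Planning=4, Outreach=6, Ethics=1, Ops=5, Legal=3, Design=2. Every pair that conflicts lands in different time slots.

6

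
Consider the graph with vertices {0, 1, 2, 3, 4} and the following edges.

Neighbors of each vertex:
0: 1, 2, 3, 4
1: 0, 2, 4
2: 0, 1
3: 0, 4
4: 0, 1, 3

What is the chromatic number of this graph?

0, 1, 2 form a triangle, so at least 3 colors are needed.
3 colors suffice: color red → {0}; color blue → {1, 3}; color green → {2, 4}. Each edge has distinct colors on its endpoints.

3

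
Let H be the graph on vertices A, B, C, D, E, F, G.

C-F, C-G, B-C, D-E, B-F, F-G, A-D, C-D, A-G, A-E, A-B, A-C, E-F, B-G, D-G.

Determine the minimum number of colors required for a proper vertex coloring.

A, C, D, G are mutually adjacent (a clique of size 4), so at least 4 colors are needed.
4 colors suffice: color 1 → {A, F}; color 2 → {C, E}; color 3 → {G}; color 4 → {B, D}. Every edge joins two different colors.

4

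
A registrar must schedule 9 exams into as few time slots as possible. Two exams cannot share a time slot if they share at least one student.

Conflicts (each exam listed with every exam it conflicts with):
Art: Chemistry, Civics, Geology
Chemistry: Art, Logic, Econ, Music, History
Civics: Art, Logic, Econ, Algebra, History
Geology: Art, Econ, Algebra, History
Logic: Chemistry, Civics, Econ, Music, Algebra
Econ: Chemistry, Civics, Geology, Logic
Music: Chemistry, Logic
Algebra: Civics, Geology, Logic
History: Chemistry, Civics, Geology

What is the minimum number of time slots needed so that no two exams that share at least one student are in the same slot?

Civics, Logic, Algebra pairwise conflict, so at least 3 time slots are needed.
3 time slots suffice: time slot 1 → {Chemistry, Civics, Geology}; time slot 2 → {Art, Logic, History}; time slot 3 → {Econ, Music, Algebra}. Each listed conflict is separated.

3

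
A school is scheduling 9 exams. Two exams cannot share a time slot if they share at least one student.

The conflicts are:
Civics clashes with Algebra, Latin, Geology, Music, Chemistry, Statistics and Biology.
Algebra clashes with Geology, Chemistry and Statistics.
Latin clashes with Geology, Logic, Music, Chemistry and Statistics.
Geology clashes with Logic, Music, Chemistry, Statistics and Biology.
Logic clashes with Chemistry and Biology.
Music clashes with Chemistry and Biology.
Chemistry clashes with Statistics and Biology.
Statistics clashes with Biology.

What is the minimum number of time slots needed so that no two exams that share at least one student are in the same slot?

5

Civics, Geology, Music, Chemistry, Biology pairwise conflict, so at least 5 time slots are needed.
Using 5 time slots: Civics=3, Algebra=4, Latin=4, Geology=1, Logic=3, Music=5, Chemistry=2, Statistics=5, Biology=4. No two conflicting exams share a time slot.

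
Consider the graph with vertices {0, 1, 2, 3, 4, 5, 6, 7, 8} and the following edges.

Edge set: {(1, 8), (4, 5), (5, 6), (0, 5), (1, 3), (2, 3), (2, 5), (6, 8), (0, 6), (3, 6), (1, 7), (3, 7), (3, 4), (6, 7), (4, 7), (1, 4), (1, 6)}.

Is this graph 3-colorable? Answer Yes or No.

1, 3, 6, 7 are pairwise adjacent (a clique of size 4), so at least 4 colors are needed.
So 3 colors are not enough.

No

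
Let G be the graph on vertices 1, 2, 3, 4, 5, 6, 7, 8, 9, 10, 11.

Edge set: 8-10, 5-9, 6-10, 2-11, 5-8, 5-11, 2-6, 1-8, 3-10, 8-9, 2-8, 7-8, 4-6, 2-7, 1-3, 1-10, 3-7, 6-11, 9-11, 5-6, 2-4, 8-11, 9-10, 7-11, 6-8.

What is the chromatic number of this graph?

4

5, 8, 9, 11 are mutually adjacent (a clique of size 4), so at least 4 colors are needed.
4 colors suffice: color a → {3, 4, 8}; color b → {10, 11}; color c → {1, 6, 7, 9}; color d → {2, 5}. Each edge has distinct colors on its endpoints.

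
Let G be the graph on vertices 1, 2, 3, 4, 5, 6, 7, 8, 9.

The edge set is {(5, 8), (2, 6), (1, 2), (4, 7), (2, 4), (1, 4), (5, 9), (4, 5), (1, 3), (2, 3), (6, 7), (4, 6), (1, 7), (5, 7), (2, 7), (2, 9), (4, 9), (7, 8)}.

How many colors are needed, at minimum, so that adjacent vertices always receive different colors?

1, 2, 4, 7 are mutually adjacent (a clique of size 4), so at least 4 colors are needed.
4 colors suffice: color a → {3, 7, 9}; color b → {2, 5}; color c → {4, 8}; color d → {1, 6}. Every edge joins two different colors.

4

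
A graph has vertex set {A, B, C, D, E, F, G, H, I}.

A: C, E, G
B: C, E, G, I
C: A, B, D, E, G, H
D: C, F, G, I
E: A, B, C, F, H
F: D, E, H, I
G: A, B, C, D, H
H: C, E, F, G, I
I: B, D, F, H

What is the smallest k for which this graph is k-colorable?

3

B, C, G are mutually adjacent, so at least 3 colors are needed.
A valid assignment using 3 colors: A=3, B=3, C=1, D=3, E=2, F=1, G=2, H=3, I=2. Every edge joins two different colors.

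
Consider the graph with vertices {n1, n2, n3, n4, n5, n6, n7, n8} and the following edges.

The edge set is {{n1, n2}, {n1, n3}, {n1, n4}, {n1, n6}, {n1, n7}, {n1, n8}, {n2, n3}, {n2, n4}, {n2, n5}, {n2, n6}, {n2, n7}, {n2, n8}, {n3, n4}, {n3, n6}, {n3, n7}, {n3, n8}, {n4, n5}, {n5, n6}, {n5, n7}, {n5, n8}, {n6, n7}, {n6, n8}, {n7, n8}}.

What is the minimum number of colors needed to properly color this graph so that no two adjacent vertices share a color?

n1, n2, n3, n6, n7, n8 form a clique, so at least 6 colors are needed.
6 colors suffice: n1=5, n2=1, n3=3, n4=2, n5=3, n6=2, n7=4, n8=6. Every edge joins two different colors.

6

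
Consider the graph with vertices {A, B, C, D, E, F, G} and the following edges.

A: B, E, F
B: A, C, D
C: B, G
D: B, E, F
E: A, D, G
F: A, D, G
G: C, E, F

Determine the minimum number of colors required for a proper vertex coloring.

3

The cycle G-F-D-B-C-G has odd length 5, so it cannot be 2-colored; at least 3 colors are needed.
3 colors suffice: color red → {A, D, G}; color blue → {B, E, F}; color green → {C}. Each edge has distinct colors on its endpoints.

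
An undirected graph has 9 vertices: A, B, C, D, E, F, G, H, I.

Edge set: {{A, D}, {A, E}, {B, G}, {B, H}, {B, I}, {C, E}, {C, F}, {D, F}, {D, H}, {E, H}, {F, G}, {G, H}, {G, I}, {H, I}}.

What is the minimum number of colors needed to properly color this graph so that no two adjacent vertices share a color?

B, G, H, I are pairwise adjacent (a clique of size 4), so at least 4 colors are needed.
4 colors suffice: color red → {A, F, H}; color blue → {D, E, G}; color green → {C, I}; color yellow → {B}. Each edge has distinct colors on its endpoints.

4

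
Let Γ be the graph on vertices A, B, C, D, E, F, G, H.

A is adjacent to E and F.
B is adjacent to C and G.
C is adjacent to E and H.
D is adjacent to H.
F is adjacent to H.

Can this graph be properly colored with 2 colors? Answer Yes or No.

No

The cycle E-C-H-F-A-E has odd length 5, so it cannot be 2-colored; at least 3 colors are needed.
So 2 colors are not enough.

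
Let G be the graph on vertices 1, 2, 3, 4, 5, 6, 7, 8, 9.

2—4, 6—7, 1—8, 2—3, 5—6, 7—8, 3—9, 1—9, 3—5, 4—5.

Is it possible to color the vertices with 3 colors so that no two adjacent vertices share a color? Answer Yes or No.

The chromatic number is 3. The cycle 1-9-3-5-6-7-8-1 has odd length 7, so it cannot be 2-colored; at least 3 colors are needed.
One proper 3-coloring: 1=red, 2=blue, 3=red, 4=red, 5=blue, 6=green, 7=red, 8=blue, 9=blue.
That is already a proper 3-coloring.

Yes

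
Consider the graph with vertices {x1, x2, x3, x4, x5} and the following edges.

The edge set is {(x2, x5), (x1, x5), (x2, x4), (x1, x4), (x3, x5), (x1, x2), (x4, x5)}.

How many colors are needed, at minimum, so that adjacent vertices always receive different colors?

x1, x2, x4, x5 are mutually adjacent (a clique of size 4), so at least 4 colors are needed.
One proper 4-coloring: x1=4, x2=3, x3=2, x4=2, x5=1. Every edge joins two different colors.

4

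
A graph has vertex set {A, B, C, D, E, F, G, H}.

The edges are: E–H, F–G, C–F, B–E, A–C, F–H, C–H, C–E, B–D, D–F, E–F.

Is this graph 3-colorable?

No

C, E, F, H are pairwise adjacent (a clique of size 4), so at least 4 colors are needed.
So 3 colors are not enough.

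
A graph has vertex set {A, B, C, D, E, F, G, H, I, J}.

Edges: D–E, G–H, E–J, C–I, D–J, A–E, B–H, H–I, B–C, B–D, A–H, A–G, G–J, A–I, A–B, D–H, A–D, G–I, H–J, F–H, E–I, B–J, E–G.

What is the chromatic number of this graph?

4

A, B, D, H are pairwise adjacent (a clique of size 4), so at least 4 colors are needed.
A valid assignment using 4 colors: A=2, B=4, C=1, D=3, E=1, F=2, G=3, H=1, I=4, J=2. Every edge joins two different colors.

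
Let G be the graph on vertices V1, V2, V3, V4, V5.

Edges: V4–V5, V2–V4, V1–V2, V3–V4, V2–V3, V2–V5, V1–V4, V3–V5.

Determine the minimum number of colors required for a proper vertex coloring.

4

V2, V3, V4, V5 are pairwise adjacent (a clique of size 4), so at least 4 colors are needed.
4 colors suffice: color 1 → {V2}; color 2 → {V4}; color 3 → {V1, V5}; color 4 → {V3}. Each edge has distinct colors on its endpoints.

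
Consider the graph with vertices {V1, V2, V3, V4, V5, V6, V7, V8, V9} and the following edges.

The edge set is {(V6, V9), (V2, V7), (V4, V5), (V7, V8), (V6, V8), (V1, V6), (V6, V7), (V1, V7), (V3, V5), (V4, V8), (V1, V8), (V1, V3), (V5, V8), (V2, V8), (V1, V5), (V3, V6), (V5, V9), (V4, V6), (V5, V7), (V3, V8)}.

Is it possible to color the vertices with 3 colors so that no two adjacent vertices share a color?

No

V1, V5, V7, V8 are pairwise adjacent (a clique of size 4), so at least 4 colors are needed.
So 3 colors are not enough.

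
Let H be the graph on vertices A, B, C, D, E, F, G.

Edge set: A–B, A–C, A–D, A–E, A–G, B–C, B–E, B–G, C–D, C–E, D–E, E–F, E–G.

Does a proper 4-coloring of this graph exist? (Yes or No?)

Yes

The chromatic number is 4. A, C, D, E are pairwise adjacent (a clique of size 4), so at least 4 colors are needed.
A valid assignment using 4 colors: A=2, B=4, C=3, D=4, E=1, F=2, G=3.
That is already a proper 4-coloring.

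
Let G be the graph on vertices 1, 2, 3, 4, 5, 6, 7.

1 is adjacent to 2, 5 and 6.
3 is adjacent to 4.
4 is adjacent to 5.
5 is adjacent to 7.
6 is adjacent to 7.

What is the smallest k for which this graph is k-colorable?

2

6 and 7 are adjacent, so at least 2 colors are needed.
One proper 2-coloring: 1=b, 2=a, 3=a, 4=b, 5=a, 6=a, 7=b. Every edge joins two different colors.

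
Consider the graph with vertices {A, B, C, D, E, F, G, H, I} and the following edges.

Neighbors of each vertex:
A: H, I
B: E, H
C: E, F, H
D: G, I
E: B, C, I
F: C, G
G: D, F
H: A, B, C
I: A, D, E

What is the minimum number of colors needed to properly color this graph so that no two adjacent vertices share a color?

The cycle A-H-C-E-I-A has odd length 5, so it cannot be 2-colored; at least 3 colors are needed.
3 colors suffice: color 1 → {B, C, G, I}; color 2 → {D, E, F, H}; color 3 → {A}. Every edge joins two different colors.

3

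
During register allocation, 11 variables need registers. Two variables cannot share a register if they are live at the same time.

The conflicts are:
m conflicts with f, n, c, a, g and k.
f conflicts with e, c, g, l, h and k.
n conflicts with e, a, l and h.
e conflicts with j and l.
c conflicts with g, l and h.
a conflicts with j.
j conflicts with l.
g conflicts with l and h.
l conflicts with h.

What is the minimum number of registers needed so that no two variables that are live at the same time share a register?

5

f, c, g, l, h are mutually in conflict, so at least 5 registers are needed.
5 registers suffice: m=1, f=2, n=2, e=3, c=5, a=3, j=2, g=3, l=1, h=4, k=3. No two conflicting variables share a register.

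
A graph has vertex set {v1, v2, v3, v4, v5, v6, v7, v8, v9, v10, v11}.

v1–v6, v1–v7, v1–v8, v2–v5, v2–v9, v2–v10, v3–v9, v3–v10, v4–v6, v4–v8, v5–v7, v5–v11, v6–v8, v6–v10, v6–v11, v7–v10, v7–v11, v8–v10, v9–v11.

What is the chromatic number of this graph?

3

v6, v8, v10 are mutually adjacent, so at least 3 colors are needed.
3 colors suffice: color 1 → {v1, v4, v10, v11}; color 2 → {v2, v3, v6, v7}; color 3 → {v5, v8, v9}. Every edge joins two different colors.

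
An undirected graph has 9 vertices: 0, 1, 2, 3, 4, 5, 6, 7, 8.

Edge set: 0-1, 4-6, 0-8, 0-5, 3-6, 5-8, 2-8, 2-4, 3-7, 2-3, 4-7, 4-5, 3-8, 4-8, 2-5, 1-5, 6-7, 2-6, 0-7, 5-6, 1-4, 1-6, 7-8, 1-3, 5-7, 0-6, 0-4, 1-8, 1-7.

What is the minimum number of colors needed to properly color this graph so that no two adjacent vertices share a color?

0, 1, 4, 5, 7, 8 are mutually adjacent (a clique of size 6), so at least 6 colors are needed.
A valid assignment using 6 colors: 0=orange, 1=purple, 2=green, 3=red, 4=yellow, 5=red, 6=blue, 7=green, 8=blue. Each edge has distinct colors on its endpoints.

6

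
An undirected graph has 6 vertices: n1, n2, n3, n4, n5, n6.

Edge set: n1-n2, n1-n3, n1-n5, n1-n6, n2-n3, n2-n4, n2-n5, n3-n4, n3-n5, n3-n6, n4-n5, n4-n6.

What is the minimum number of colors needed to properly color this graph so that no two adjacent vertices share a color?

4

n1, n2, n3, n5 are mutually adjacent (a clique of size 4), so at least 4 colors are needed.
4 colors suffice: color 1 → {n3}; color 2 → {n1, n4}; color 3 → {n2, n6}; color 4 → {n5}. Every edge joins two different colors.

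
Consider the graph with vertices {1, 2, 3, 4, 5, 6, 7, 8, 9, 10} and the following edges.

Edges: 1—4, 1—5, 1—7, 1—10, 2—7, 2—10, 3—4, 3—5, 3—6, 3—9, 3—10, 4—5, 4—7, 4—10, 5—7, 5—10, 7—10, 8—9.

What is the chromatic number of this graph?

5

1, 4, 5, 7, 10 are pairwise adjacent (a clique of size 5), so at least 5 colors are needed.
One proper 5-coloring: 1=purple, 2=green, 3=blue, 4=yellow, 5=green, 6=red, 7=blue, 8=blue, 9=red, 10=red. No two adjacent vertices share a color.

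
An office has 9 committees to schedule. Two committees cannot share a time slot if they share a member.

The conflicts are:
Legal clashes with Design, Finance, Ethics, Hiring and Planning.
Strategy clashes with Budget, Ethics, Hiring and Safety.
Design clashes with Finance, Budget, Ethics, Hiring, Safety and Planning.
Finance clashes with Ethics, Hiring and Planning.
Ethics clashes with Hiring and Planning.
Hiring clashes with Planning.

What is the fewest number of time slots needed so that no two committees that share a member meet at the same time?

Legal, Design, Finance, Ethics, Hiring, Planning all conflict with each other, so at least 6 time slots are needed.
Using 6 time slots: Legal=4, Strategy=1, Design=1, Finance=5, Budget=2, Ethics=3, Hiring=2, Safety=2, Planning=6. Each listed conflict is separated.

6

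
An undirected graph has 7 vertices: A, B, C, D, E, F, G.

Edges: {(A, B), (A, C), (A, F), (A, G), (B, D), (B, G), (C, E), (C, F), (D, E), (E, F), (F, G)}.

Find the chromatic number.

3

C, E, F are pairwise adjacent, so at least 3 colors are needed.
3 colors suffice: color 1 → {B, F}; color 2 → {A, E}; color 3 → {C, D, G}. Every edge joins two different colors.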